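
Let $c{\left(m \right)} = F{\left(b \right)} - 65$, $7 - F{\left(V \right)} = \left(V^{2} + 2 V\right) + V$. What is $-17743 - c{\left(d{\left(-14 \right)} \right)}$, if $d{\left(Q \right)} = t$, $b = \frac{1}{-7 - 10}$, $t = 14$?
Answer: $- \frac{5111015}{289} \approx -17685.0$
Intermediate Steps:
$b = - \frac{1}{17}$ ($b = \frac{1}{-17} = - \frac{1}{17} \approx -0.058824$)
$F{\left(V \right)} = 7 - V^{2} - 3 V$ ($F{\left(V \right)} = 7 - \left(\left(V^{2} + 2 V\right) + V\right) = 7 - \left(V^{2} + 3 V\right) = 7 - V^{2} - 3 V$)
$d{\left(Q \right)} = 14$
$c{\left(m \right)} = - \frac{16712}{289}$ ($c{\left(m \right)} = \left(7 - \left(- \frac{1}{17}\right)^{2} - - \frac{3}{17}\right) - 65 = \left(7 - \frac{1}{289} + \frac{3}{17}\right) - 65 = \frac{2073}{289} - 65 = - \frac{16712}{289}$)
$-17743 - c{\left(d{\left(-14 \right)} \right)} = -17743 - - \frac{16712}{289} = -17743 + \frac{16712}{289} = - \frac{5111015}{289}$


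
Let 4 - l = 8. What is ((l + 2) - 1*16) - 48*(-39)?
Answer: 1854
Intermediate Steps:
l = -4 (l = 4 - 1*8 = 4 - 8 = -4)
((l + 2) - 1*16) - 48*(-39) = ((-4 + 2) - 1*16) - 48*(-39) = (-2 - 16) + 1872 = -18 + 1872 = 1854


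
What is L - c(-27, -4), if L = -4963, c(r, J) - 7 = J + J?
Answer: -4962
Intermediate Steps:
c(r, J) = 7 + 2*J (c(r, J) = 7 + (J + J) = 7 + 2*J)
L - c(-27, -4) = -4963 - (7 + 2*(-4)) = -4963 - (7 - 8) = -4963 - 1*(-1) = -4963 + 1 = -4962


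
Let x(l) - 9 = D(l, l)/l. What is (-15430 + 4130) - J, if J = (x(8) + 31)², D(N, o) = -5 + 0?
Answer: -822425/64 ≈ -12850.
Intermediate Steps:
D(N, o) = -5
x(l) = 9 - 5/l
J = 99225/64 (J = ((9 - 5/8) + 31)² = (67/8 + 31)² = (315/8)² = 99225/64 ≈ 1550.4)
(-15430 + 4130) - J = (-15430 + 4130) - 1*99225/64 = -11300 - 99225/64 = -822425/64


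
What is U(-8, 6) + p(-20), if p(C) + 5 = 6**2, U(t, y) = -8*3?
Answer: 7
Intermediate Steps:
U(t, y) = -24
p(C) = 31 (p(C) = -5 + 6**2 = -5 + 36 = 31)
U(-8, 6) + p(-20) = -24 + 31 = 7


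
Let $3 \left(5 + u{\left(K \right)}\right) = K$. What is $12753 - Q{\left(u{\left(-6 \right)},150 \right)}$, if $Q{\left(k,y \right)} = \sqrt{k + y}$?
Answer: $12753 - \sqrt{143} \approx 12741.0$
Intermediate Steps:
$u{\left(K \right)} = -5 + \frac{K}{3}$
$12753 - Q{\left(u{\left(-6 \right)},150 \right)} = 12753 - \sqrt{\left(-5 + \frac{1}{3} \left(-6\right)\right) + 150} = 12753 - \sqrt{\left(-5 - 2\right) + 150} = 12753 - \sqrt{-7 + 150} = 12753 - \sqrt{143}$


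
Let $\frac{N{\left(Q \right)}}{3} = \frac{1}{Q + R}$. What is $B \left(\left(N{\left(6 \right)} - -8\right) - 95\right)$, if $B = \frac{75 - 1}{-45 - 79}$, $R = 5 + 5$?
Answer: $\frac{51393}{992} \approx 51.807$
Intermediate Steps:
$R = 10$
$N{\left(Q \right)} = \frac{3}{10 + Q}$ ($N{\left(Q \right)} = \frac{3}{Q + 10} = \frac{3}{10 + Q}$)
$B = - \frac{37}{62}$ ($B = \frac{74}{-124} = 74 \left(- \frac{1}{124}\right) = - \frac{37}{62} \approx -0.59677$)
$B \left(\left(N{\left(6 \right)} - -8\right) - 95\right) = - \frac{37 \left(\left(\frac{3}{10 + 6} - -8\right) - 95\right)}{62} = - \frac{37 \left(\left(\frac{3}{16} + 8\right) - 95\right)}{62} = - \frac{37 \left(\frac{131}{16} - 95\right)}{62} = \left(- \frac{37}{62}\right) \left(- \frac{1389}{16}\right) = \frac{51393}{992}$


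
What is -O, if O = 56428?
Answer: -56428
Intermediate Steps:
-O = -1*56428 = -56428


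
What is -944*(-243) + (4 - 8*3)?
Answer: 229372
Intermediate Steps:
-944*(-243) + (4 - 8*3) = 229392 + (4 - 24) = 229392 - 20 = 229372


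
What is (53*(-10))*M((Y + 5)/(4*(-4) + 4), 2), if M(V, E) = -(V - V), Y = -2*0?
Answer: 0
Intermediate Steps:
Y = 0
M(V, E) = 0 (M(V, E) = -1*0 = 0)
(53*(-10))*M((Y + 5)/(4*(-4) + 4), 2) = (53*(-10))*0 = -530*0 = 0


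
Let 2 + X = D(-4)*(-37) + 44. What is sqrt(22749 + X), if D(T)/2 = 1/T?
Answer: 49*sqrt(38)/2 ≈ 151.03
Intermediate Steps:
D(T) = 2/T
X = 121/2 (X = -2 + ((2/(-4))*(-37) + 44) = -2 + ((2*(-1/4))*(-37) + 44) = -2 + (-1/2*(-37) + 44) = -2 + (37/2 + 44) = -2 + 125/2 = 121/2 ≈ 60.500)
sqrt(22749 + X) = sqrt(22749 + 121/2) = sqrt(45619/2) = 49*sqrt(38)/2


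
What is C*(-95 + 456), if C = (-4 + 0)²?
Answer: 5776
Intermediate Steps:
C = 16 (C = (-4)² = 16)
C*(-95 + 456) = 16*(-95 + 456) = 16*361 = 5776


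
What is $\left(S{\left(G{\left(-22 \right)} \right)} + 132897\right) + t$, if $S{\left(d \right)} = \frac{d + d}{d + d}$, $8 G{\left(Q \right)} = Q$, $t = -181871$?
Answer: $-48973$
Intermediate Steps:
$G{\left(Q \right)} = \frac{Q}{8}$
$S{\left(d \right)} = 1$ ($S{\left(d \right)} = \frac{2 d}{2 d} = 2 d \frac{1}{2 d} = 1$)
$\left(S{\left(G{\left(-22 \right)} \right)} + 132897\right) + t = \left(1 + 132897\right) - 181871 = 132898 - 181871 = -48973$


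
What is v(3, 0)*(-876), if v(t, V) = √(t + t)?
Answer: -876*√6 ≈ -2145.8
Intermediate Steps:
v(t, V) = √2*√t (v(t, V) = √(2*t) = √2*√t)
v(3, 0)*(-876) = (√2*√3)*(-876) = √6*(-876) = -876*√6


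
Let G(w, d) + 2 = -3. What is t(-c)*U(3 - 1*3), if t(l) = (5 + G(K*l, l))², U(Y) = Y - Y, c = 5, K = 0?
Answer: 0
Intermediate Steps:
U(Y) = 0
G(w, d) = -5 (G(w, d) = -2 - 3 = -5)
t(l) = 0 (t(l) = (5 - 5)² = 0² = 0)
t(-c)*U(3 - 1*3) = 0*0 = 0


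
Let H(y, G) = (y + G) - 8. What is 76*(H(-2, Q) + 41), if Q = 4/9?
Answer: 21508/9 ≈ 2389.8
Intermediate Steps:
Q = 4/9 (Q = 4*(1/9) = 4/9 ≈ 0.44444)
H(y, G) = -8 + G + y (H(y, G) = (G + y) - 8 = -8 + G + y)
76*(H(-2, Q) + 41) = 76*((-8 + 4/9 - 2) + 41) = 76*(-86/9 + 41) = 76*(283/9) = 21508/9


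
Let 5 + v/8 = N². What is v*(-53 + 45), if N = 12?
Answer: -8896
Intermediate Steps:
v = 1112 (v = -40 + 8*12² = -40 + 8*144 = -40 + 1152 = 1112)
v*(-53 + 45) = 1112*(-53 + 45) = 1112*(-8) = -8896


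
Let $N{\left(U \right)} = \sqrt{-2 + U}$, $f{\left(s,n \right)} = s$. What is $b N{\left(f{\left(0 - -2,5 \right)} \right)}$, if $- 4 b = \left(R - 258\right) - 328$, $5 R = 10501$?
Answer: $0$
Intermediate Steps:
$R = \frac{10501}{5}$ ($R = \frac{1}{5} \cdot 10501 = \frac{10501}{5} \approx 2100.2$)
$b = - \frac{7571}{20}$ ($b = - \frac{\left(\frac{10501}{5} - 258\right) - 328}{4} = - \frac{\frac{9211}{5} - 328}{4} = \left(- \frac{1}{4}\right) \frac{7571}{5} = - \frac{7571}{20} \approx -378.55$)
$b N{\left(f{\left(0 - -2,5 \right)} \right)} = - \frac{7571 \sqrt{-2 + \left(0 - -2\right)}}{20} = - \frac{7571 \sqrt{-2 + \left(0 + 2\right)}}{20} = - \frac{7571 \sqrt{-2 + 2}}{20} = - \frac{7571 \sqrt{0}}{20} = \left(- \frac{7571}{20}\right) 0 = 0$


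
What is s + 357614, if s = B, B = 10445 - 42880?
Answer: 325179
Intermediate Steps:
B = -32435
s = -32435
s + 357614 = -32435 + 357614 = 325179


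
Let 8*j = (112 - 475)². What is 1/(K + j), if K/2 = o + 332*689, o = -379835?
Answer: -8/2285623 ≈ -3.5001e-6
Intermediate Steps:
j = 131769/8 (j = (112 - 475)²/8 = (⅛)*(-363)² = (⅛)*131769 = 131769/8 ≈ 16471.)
K = -302174 (K = 2*(-379835 + 332*689) = 2*(-379835 + 228748) = 2*(-151087) = -302174)
1/(K + j) = 1/(-302174 + 131769/8) = 1/(-2285623/8) = -8/2285623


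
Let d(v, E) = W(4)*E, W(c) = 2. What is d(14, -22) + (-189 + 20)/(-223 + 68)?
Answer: -6651/155 ≈ -42.910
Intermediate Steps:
d(v, E) = 2*E
d(14, -22) + (-189 + 20)/(-223 + 68) = 2*(-22) + (-189 + 20)/(-223 + 68) = -44 - 169/(-155) = -44 - 169*(-1/155) = -44 + 169/155 = -6651/155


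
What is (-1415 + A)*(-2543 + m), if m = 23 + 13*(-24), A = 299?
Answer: 3160512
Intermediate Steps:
m = -289 (m = 23 - 312 = -289)
(-1415 + A)*(-2543 + m) = (-1415 + 299)*(-2543 - 289) = -1116*(-2832) = 3160512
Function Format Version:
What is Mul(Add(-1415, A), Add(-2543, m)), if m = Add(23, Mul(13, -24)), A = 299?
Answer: 3160512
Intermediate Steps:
m = -289 (m = Add(23, -312) = -289)
Mul(Add(-1415, A), Add(-2543, m)) = Mul(Add(-1415, 299), Add(-2543, -289)) = Mul(-1116, -2832) = 3160512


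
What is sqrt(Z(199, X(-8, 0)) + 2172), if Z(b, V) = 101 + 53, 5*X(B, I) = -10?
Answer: sqrt(2326) ≈ 48.229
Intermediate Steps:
X(B, I) = -2 (X(B, I) = (1/5)*(-10) = -2)
Z(b, V) = 154
sqrt(Z(199, X(-8, 0)) + 2172) = sqrt(154 + 2172) = sqrt(2326)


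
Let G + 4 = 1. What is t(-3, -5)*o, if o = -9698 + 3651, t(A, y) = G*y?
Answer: -90705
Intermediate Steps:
G = -3 (G = -4 + 1 = -3)
t(A, y) = -3*y
o = -6047
t(-3, -5)*o = -3*(-5)*(-6047) = 15*(-6047) = -90705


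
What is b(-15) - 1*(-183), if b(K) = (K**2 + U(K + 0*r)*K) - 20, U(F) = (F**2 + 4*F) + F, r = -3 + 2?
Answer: -1862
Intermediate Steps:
r = -1
U(F) = F**2 + 5*F
b(K) = -20 + K**2 + K**2*(5 + K) (b(K) = (K**2 + ((K + 0*(-1))*(5 + (K + 0*(-1))))*K) - 20 = (K**2 + ((K + 0)*(5 + (K + 0)))*K) - 20 = (K**2 + (K*(5 + K))*K) - 20 = (K**2 + K**2*(5 + K)) - 20 = -20 + K**2 + K**2*(5 + K))
b(-15) - 1*(-183) = (-20 + (-15)**3 + 6*(-15)**2) - 1*(-183) = (-20 - 3375 + 6*225) + 183 = (-20 - 3375 + 1350) + 183 = -2045 + 183 = -1862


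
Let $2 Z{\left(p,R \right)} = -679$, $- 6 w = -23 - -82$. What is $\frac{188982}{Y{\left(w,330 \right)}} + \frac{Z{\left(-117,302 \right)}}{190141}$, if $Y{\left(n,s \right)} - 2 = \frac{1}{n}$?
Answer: $\frac{151432880231}{1521128} \approx 99553.0$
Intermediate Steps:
$w = - \frac{59}{6}$ ($w = - \frac{-23 - -82}{6} = - \frac{-23 + 82}{6} = \left(- \frac{1}{6}\right) 59 = - \frac{59}{6} \approx -9.8333$)
$Z{\left(p,R \right)} = - \frac{679}{2}$ ($Z{\left(p,R \right)} = \frac{1}{2} \left(-679\right) = - \frac{679}{2}$)
$Y{\left(n,s \right)} = 2 + \frac{1}{n}$
$\frac{188982}{Y{\left(w,330 \right)}} + \frac{Z{\left(-117,302 \right)}}{190141} = \frac{188982}{2 + \frac{1}{- \frac{59}{6}}} - \frac{679}{2 \cdot 190141} = \frac{188982}{2 - \frac{6}{59}} - \frac{97}{54326} = \frac{188982}{\frac{112}{59}} - \frac{97}{54326} = 188982 \cdot \frac{59}{112} - \frac{97}{54326} = \frac{5574969}{56} - \frac{97}{54326} = \frac{151432880231}{1521128}$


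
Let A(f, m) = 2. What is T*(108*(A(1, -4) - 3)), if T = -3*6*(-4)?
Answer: -7776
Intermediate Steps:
T = 72 (T = -18*(-4) = 72)
T*(108*(A(1, -4) - 3)) = 72*(108*(2 - 3)) = 72*(108*(-1)) = 72*(-108) = -7776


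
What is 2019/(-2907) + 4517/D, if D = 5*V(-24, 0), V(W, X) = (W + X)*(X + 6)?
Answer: -1620511/232560 ≈ -6.9681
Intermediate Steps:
V(W, X) = (6 + X)*(W + X) (V(W, X) = (W + X)*(6 + X) = (6 + X)*(W + X))
D = -720 (D = 5*(0**2 + 6*(-24) + 6*0 - 24*0) = 5*(0 - 144 + 0 + 0) = 5*(-144) = -720)
2019/(-2907) + 4517/D = 2019/(-2907) + 4517/(-720) = 2019*(-1/2907) + 4517*(-1/720) = -673/969 - 4517/720 = -1620511/232560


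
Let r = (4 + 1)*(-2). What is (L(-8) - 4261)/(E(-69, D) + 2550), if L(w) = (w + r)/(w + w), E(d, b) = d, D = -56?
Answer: -34079/19848 ≈ -1.7170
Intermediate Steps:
r = -10 (r = 5*(-2) = -10)
L(w) = (-10 + w)/(2*w) (L(w) = (w - 10)/(w + w) = (-10 + w)/((2*w)) = (-10 + w)*(1/(2*w)) = (-10 + w)/(2*w))
(L(-8) - 4261)/(E(-69, D) + 2550) = ((½)*(-10 - 8)/(-8) - 4261)/(-69 + 2550) = ((½)*(-⅛)*(-18) - 4261)/2481 = (9/8 - 4261)*(1/2481) = -34079/8*1/2481 = -34079/19848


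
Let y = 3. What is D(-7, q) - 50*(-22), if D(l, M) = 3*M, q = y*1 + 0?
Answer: 1109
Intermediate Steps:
q = 3 (q = 3*1 + 0 = 3 + 0 = 3)
D(-7, q) - 50*(-22) = 3*3 - 50*(-22) = 9 + 1100 = 1109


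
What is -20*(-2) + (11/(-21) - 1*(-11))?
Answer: 1060/21 ≈ 50.476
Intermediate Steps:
-20*(-2) + (11/(-21) - 1*(-11)) = 40 + (11*(-1/21) + 11) = 40 + (-11/21 + 11) = 40 + 220/21 = 1060/21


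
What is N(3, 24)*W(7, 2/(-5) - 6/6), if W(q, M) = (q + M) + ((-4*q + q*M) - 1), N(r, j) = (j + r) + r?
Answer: -996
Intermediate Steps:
N(r, j) = j + 2*r
W(q, M) = -1 + M - 3*q + M*q (W(q, M) = (M + q) + ((-4*q + M*q) - 1) = (M + q) + (-1 - 4*q + M*q) = -1 + M - 3*q + M*q)
N(3, 24)*W(7, 2/(-5) - 6/6) = (24 + 2*3)*(-1 + (2/(-5) - 6/6) - 3*7 + (2/(-5) - 6/6)*7) = (24 + 6)*(-1 + (2*(-1/5) - 6*1/6) - 21 + (2*(-1/5) - 6*1/6)*7) = 30*(-1 + (-2/5 - 1) - 21 + (-2/5 - 1)*7) = 30*(-1 - 7/5 - 21 - 7/5*7) = 30*(-1 - 7/5 - 21 - 49/5) = 30*(-166/5) = -996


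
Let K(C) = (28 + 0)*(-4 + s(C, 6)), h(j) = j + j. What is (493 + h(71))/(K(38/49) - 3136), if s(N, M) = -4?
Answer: -127/672 ≈ -0.18899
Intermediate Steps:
h(j) = 2*j
K(C) = -224 (K(C) = (28 + 0)*(-4 - 4) = 28*(-8) = -224)
(493 + h(71))/(K(38/49) - 3136) = (493 + 2*71)/(-224 - 3136) = (493 + 142)/(-3360) = 635*(-1/3360) = -127/672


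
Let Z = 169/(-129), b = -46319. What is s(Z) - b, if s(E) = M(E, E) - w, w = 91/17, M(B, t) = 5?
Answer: 787417/17 ≈ 46319.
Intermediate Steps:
Z = -169/129 (Z = 169*(-1/129) = -169/129 ≈ -1.3101)
w = 91/17 (w = 91*(1/17) = 91/17 ≈ 5.3529)
s(E) = -6/17 (s(E) = 5 - 1*91/17 = 5 - 91/17 = -6/17)
s(Z) - b = -6/17 - 1*(-46319) = -6/17 + 46319 = 787417/17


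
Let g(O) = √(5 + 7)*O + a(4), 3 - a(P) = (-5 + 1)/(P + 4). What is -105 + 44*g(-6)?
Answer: 49 - 528*√3 ≈ -865.52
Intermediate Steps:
a(P) = 3 + 4/(4 + P) (a(P) = 3 - (-5 + 1)/(P + 4) = 3 - (-4)/(4 + P) = 3 + 4/(4 + P))
g(O) = 7/2 + 2*O*√3 (g(O) = √(5 + 7)*O + (16 + 3*4)/(4 + 4) = √12*O + (16 + 12)/8 = (2*√3)*O + (⅛)*28 = 2*O*√3 + 7/2 = 7/2 + 2*O*√3)
-105 + 44*g(-6) = -105 + 44*(7/2 + 2*(-6)*√3) = -105 + 44*(7/2 - 12*√3) = -105 + (154 - 528*√3) = 49 - 528*√3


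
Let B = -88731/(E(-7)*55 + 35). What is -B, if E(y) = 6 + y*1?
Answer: -88731/20 ≈ -4436.5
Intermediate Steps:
E(y) = 6 + y
B = 88731/20 (B = -88731/((6 - 7)*55 + 35) = -88731/(-1*55 + 35) = -88731/(-55 + 35) = -88731/(-20) = -88731*(-1/20) = 88731/20 ≈ 4436.5)
-B = -1*88731/20 = -88731/20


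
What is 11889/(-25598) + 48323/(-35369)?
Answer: -1657474195/905375662 ≈ -1.8307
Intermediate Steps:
11889/(-25598) + 48323/(-35369) = 11889*(-1/25598) + 48323*(-1/35369) = -11889/25598 - 48323/35369 = -1657474195/905375662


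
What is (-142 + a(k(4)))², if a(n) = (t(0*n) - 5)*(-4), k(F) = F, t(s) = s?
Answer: 14884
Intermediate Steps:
a(n) = 20 (a(n) = (0*n - 5)*(-4) = (0 - 5)*(-4) = -5*(-4) = 20)
(-142 + a(k(4)))² = (-142 + 20)² = (-122)² = 14884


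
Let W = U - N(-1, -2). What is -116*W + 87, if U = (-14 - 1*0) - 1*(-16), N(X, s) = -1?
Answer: -261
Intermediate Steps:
U = 2 (U = (-14 + 0) + 16 = -14 + 16 = 2)
W = 3 (W = 2 - 1*(-1) = 2 + 1 = 3)
-116*W + 87 = -116*3 + 87 = -348 + 87 = -261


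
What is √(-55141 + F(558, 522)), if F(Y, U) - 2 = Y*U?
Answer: √236137 ≈ 485.94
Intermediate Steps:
F(Y, U) = 2 + U*Y (F(Y, U) = 2 + Y*U = 2 + U*Y)
√(-55141 + F(558, 522)) = √(-55141 + (2 + 522*558)) = √(-55141 + (2 + 291276)) = √(-55141 + 291278) = √236137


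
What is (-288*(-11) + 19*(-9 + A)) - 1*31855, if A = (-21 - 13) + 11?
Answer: -29295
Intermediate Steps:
A = -23 (A = -34 + 11 = -23)
(-288*(-11) + 19*(-9 + A)) - 1*31855 = (-288*(-11) + 19*(-9 - 23)) - 1*31855 = (3168 + 19*(-32)) - 31855 = (3168 - 608) - 31855 = 2560 - 31855 = -29295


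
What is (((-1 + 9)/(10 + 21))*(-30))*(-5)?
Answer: 1200/31 ≈ 38.710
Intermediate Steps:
(((-1 + 9)/(10 + 21))*(-30))*(-5) = ((8/31)*(-30))*(-5) = -240/31*(-5) = 1200/31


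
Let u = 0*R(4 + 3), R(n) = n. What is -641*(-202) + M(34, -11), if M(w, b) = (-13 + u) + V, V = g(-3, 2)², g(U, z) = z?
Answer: 129473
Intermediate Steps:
u = 0 (u = 0*(4 + 3) = 0*7 = 0)
V = 4 (V = 2² = 4)
M(w, b) = -9 (M(w, b) = (-13 + 0) + 4 = -13 + 4 = -9)
-641*(-202) + M(34, -11) = -641*(-202) - 9 = 129482 - 9 = 129473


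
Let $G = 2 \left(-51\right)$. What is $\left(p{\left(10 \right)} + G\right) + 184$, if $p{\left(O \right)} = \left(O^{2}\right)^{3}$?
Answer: $1000082$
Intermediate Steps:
$G = -102$
$p{\left(O \right)} = O^{6}$
$\left(p{\left(10 \right)} + G\right) + 184 = \left(10^{6} - 102\right) + 184 = \left(1000000 - 102\right) + 184 = 999898 + 184 = 1000082$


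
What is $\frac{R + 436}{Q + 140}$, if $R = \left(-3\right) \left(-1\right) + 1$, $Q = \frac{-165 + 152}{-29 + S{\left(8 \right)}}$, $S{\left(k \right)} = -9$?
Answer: $\frac{16720}{5333} \approx 3.1352$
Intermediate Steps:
$Q = \frac{13}{38}$ ($Q = \frac{-165 + 152}{-29 - 9} = - \frac{13}{-38} = \left(-13\right) \left(- \frac{1}{38}\right) = \frac{13}{38} \approx 0.34211$)
$R = 4$ ($R = 3 + 1 = 4$)
$\frac{R + 436}{Q + 140} = \frac{4 + 436}{\frac{13}{38} + 140} = \frac{440}{\frac{5333}{38}} = 440 \cdot \frac{38}{5333} = \frac{16720}{5333}$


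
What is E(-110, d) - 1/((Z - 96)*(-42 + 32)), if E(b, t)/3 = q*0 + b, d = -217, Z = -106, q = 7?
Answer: -666601/2020 ≈ -330.00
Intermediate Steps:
E(b, t) = 3*b (E(b, t) = 3*(7*0 + b) = 3*(0 + b) = 3*b)
E(-110, d) - 1/((Z - 96)*(-42 + 32)) = 3*(-110) - 1/((-106 - 96)*(-42 + 32)) = -330 - 1/((-202*(-10))) = -330 - 1/2020 = -666601/2020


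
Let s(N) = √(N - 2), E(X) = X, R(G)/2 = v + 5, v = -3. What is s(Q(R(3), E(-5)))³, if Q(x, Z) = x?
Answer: 2*√2 ≈ 2.8284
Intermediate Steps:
R(G) = 4 (R(G) = 2*(-3 + 5) = 2*2 = 4)
s(N) = √(-2 + N)
s(Q(R(3), E(-5)))³ = (√(-2 + 4))³ = (√2)³ = 2*√2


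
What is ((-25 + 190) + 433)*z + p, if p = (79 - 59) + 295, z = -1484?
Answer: -887117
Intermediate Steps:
p = 315 (p = 20 + 295 = 315)
((-25 + 190) + 433)*z + p = ((-25 + 190) + 433)*(-1484) + 315 = (165 + 433)*(-1484) + 315 = 598*(-1484) + 315 = -887432 + 315 = -887117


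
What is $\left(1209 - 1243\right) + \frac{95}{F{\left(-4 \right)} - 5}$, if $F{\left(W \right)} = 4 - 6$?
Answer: $- \frac{333}{7} \approx -47.571$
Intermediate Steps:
$F{\left(W \right)} = -2$ ($F{\left(W \right)} = 4 - 6 = -2$)
$\left(1209 - 1243\right) + \frac{95}{F{\left(-4 \right)} - 5} = \left(1209 - 1243\right) + \frac{95}{-2 - 5} = -34 + \frac{95}{-7} = -34 + 95 \left(- \frac{1}{7}\right) = -34 - \frac{95}{7} = - \frac{333}{7}$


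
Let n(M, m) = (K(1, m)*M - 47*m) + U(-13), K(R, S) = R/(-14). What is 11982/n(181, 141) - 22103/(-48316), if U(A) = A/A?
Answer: -6050549033/4490730620 ≈ -1.3473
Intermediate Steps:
K(R, S) = -R/14 (K(R, S) = R*(-1/14) = -R/14)
U(A) = 1
n(M, m) = 1 - 47*m - M/14 (n(M, m) = ((-1/14*1)*M - 47*m) + 1 = (-M/14 - 47*m) + 1 = (-47*m - M/14) + 1 = 1 - 47*m - M/14)
11982/n(181, 141) - 22103/(-48316) = 11982/(1 - 47*141 - 1/14*181) - 22103/(-48316) = 11982/(1 - 6627 - 181/14) - 22103*(-1/48316) = 11982/(-92945/14) + 22103/48316 = 11982*(-14/92945) + 22103/48316 = -167748/92945 + 22103/48316 = -6050549033/4490730620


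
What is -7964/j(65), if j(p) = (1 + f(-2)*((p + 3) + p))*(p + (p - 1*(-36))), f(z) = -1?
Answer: 181/498 ≈ 0.36345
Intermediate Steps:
j(p) = (-2 - 2*p)*(36 + 2*p) (j(p) = (1 - ((p + 3) + p))*(p + (p - 1*(-36))) = (1 - ((3 + p) + p))*(p + (p + 36)) = (1 - (3 + 2*p))*(p + (36 + p)) = (1 + (-3 - 2*p))*(36 + 2*p) = (-2 - 2*p)*(36 + 2*p))
-7964/j(65) = -7964/(-72 - 76*65 - 4*65**2) = -7964/(-72 - 4940 - 4*4225) = -7964/(-72 - 4940 - 16900) = -7964/(-21912) = -7964*(-1/21912) = 181/498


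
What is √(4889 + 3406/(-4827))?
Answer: √113896912119/4827 ≈ 69.916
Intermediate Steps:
√(4889 + 3406/(-4827)) = √(4889 + 3406*(-1/4827)) = √(4889 - 3406/4827) = √(23595797/4827) = √113896912119/4827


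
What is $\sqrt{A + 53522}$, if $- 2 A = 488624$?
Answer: $i \sqrt{190790} \approx 436.79 i$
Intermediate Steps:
$A = -244312$ ($A = \left(- \frac{1}{2}\right) 488624 = -244312$)
$\sqrt{A + 53522} = \sqrt{-244312 + 53522} = \sqrt{-190790} = i \sqrt{190790}$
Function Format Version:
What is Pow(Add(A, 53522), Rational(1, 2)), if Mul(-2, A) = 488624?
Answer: Mul(I, Pow(190790, Rational(1, 2))) ≈ Mul(436.79, I)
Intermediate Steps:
A = -244312 (A = Mul(Rational(-1, 2), 488624) = -244312)
Pow(Add(A, 53522), Rational(1, 2)) = Pow(Add(-244312, 53522), Rational(1, 2)) = Pow(-190790, Rational(1, 2)) = Mul(I, Pow(190790, Rational(1, 2)))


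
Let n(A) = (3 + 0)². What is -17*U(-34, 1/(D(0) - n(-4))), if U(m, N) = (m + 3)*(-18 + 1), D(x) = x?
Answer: -8959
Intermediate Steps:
n(A) = 9 (n(A) = 3² = 9)
U(m, N) = -51 - 17*m (U(m, N) = (3 + m)*(-17) = -51 - 17*m)
-17*U(-34, 1/(D(0) - n(-4))) = -17*(-51 - 17*(-34)) = -17*(-51 + 578) = -17*527 = -8959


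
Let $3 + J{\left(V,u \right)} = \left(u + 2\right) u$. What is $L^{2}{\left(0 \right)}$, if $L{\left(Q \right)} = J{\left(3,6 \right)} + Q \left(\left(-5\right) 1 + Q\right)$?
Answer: $2025$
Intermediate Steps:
$J{\left(V,u \right)} = -3 + u \left(2 + u\right)$ ($J{\left(V,u \right)} = -3 + \left(u + 2\right) u = -3 + \left(2 + u\right) u = -3 + u \left(2 + u\right)$)
$L{\left(Q \right)} = 45 + Q \left(-5 + Q\right)$ ($L{\left(Q \right)} = \left(-3 + 6^{2} + 2 \cdot 6\right) + Q \left(\left(-5\right) 1 + Q\right) = \left(-3 + 36 + 12\right) + Q \left(-5 + Q\right) = 45 + Q \left(-5 + Q\right)$)
$L^{2}{\left(0 \right)} = \left(45 + 0^{2} - 0\right)^{2} = \left(45 + 0 + 0\right)^{2} = 45^{2} = 2025$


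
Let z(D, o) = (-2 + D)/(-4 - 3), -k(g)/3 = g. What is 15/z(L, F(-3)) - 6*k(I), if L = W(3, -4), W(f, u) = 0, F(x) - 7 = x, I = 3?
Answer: 213/2 ≈ 106.50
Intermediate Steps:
k(g) = -3*g
F(x) = 7 + x
L = 0
z(D, o) = 2/7 - D/7 (z(D, o) = (-2 + D)/(-7) = (-2 + D)*(-⅐) = 2/7 - D/7)
15/z(L, F(-3)) - 6*k(I) = 15/(2/7 - ⅐*0) - (-18)*3 = 15/(2/7 + 0) - 6*(-9) = 15/(2/7) + 54 = 15*(7/2) + 54 = 105/2 + 54 = 213/2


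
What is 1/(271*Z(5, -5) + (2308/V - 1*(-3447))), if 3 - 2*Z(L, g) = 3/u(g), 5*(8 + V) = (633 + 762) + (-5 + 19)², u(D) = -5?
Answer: 7755/30572074 ≈ 0.00025366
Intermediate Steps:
V = 1551/5 (V = -8 + ((633 + 762) + (-5 + 19)²)/5 = -8 + (1395 + 14²)/5 = -8 + (1395 + 196)/5 = -8 + (⅕)*1591 = -8 + 1591/5 = 1551/5 ≈ 310.20)
Z(L, g) = 9/5 (Z(L, g) = 3/2 - 3/(2*(-5)) = 3/2 - 3*(-1)/(2*5) = 3/2 - ½*(-⅗) = 3/2 + 3/10 = 9/5)
1/(271*Z(5, -5) + (2308/V - 1*(-3447))) = 1/(271*(9/5) + (2308/(1551/5) - 1*(-3447))) = 1/(2439/5 + (2308*(5/1551) + 3447)) = 1/(2439/5 + (11540/1551 + 3447)) = 1/(2439/5 + 5357837/1551) = 1/(30572074/7755) = 7755/30572074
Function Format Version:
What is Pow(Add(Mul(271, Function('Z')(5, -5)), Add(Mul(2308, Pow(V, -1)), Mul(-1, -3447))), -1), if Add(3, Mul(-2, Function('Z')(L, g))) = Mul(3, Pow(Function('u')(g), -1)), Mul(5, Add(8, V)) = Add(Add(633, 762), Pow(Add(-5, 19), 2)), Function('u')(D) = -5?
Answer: Rational(7755, 30572074) ≈ 0.00025366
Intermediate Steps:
V = Rational(1551, 5) (V = Add(-8, Mul(Rational(1, 5), Add(Add(633, 762), Pow(Add(-5, 19), 2)))) = Add(-8, Mul(Rational(1, 5), Add(1395, Pow(14, 2)))) = Add(-8, Mul(Rational(1, 5), Add(1395, 196))) = Add(-8, Mul(Rational(1, 5), 1591)) = Add(-8, Rational(1591, 5)) = Rational(1551, 5) ≈ 310.20)
Function('Z')(L, g) = Rational(9, 5) (Function('Z')(L, g) = Add(Rational(3, 2), Mul(Rational(-1, 2), Mul(3, Pow(-5, -1)))) = Add(Rational(3, 2), Mul(Rational(-1, 2), Mul(3, Rational(-1, 5)))) = Add(Rational(3, 2), Mul(Rational(-1, 2), Rational(-3, 5))) = Add(Rational(3, 2), Rational(3, 10)) = Rational(9, 5))
Pow(Add(Mul(271, Function('Z')(5, -5)), Add(Mul(2308, Pow(V, -1)), Mul(-1, -3447))), -1) = Pow(Add(Mul(271, Rational(9, 5)), Add(Mul(2308, Pow(Rational(1551, 5), -1)), Mul(-1, -3447))), -1) = Pow(Add(Rational(2439, 5), Add(Mul(2308, Rational(5, 1551)), 3447)), -1) = Pow(Add(Rational(2439, 5), Add(Rational(11540, 1551), 3447)), -1) = Pow(Add(Rational(2439, 5), Rational(5357837, 1551)), -1) = Pow(Rational(30572074, 7755), -1) = Rational(7755, 30572074)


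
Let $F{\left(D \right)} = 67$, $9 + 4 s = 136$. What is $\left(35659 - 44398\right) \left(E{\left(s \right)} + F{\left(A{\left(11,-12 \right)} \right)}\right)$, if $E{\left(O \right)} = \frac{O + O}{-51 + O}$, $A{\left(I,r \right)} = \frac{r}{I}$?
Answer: $- \frac{42864795}{77} \approx -5.5669 \cdot 10^{5}$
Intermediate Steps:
$s = \frac{127}{4}$ ($s = - \frac{9}{4} + \frac{1}{4} \cdot 136 = - \frac{9}{4} + 34 = \frac{127}{4} \approx 31.75$)
$E{\left(O \right)} = \frac{2 O}{-51 + O}$
$\left(35659 - 44398\right) \left(E{\left(s \right)} + F{\left(A{\left(11,-12 \right)} \right)}\right) = \left(35659 - 44398\right) \left(2 \cdot \frac{127}{4} \frac{1}{-51 + \frac{127}{4}} + 67\right) = \left(35659 - 44398\right) \left(2 \cdot \frac{127}{4} \frac{1}{- \frac{77}{4}} + 67\right) = - 8739 \left(2 \cdot \frac{127}{4} \left(- \frac{4}{77}\right) + 67\right) = - 8739 \left(- \frac{254}{77} + 67\right) = \left(-8739\right) \frac{4905}{77} = - \frac{42864795}{77}$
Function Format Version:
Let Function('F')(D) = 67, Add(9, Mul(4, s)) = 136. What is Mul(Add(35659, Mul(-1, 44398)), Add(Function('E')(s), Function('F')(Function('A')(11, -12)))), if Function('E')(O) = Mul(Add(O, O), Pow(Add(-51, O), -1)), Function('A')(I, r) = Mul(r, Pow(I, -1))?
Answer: Rational(-42864795, 77) ≈ -5.5669e+5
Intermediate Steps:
s = Rational(127, 4) (s = Add(Rational(-9, 4), Mul(Rational(1, 4), 136)) = Add(Rational(-9, 4), 34) = Rational(127, 4) ≈ 31.750)
Function('E')(O) = Mul(2, O, Pow(Add(-51, O), -1)) (Function('E')(O) = Mul(Mul(2, O), Pow(Add(-51, O), -1)) = Mul(2, O, Pow(Add(-51, O), -1)))
Mul(Add(35659, Mul(-1, 44398)), Add(Function('E')(s), Function('F')(Function('A')(11, -12)))) = Mul(Add(35659, Mul(-1, 44398)), Add(Mul(2, Rational(127, 4), Pow(Add(-51, Rational(127, 4)), -1)), 67)) = Mul(Add(35659, -44398), Add(Mul(2, Rational(127, 4), Pow(Rational(-77, 4), -1)), 67)) = Mul(-8739, Add(Mul(2, Rational(127, 4), Rational(-4, 77)), 67)) = Mul(-8739, Add(Rational(-254, 77), 67)) = Mul(-8739, Rational(4905, 77)) = Rational(-42864795, 77)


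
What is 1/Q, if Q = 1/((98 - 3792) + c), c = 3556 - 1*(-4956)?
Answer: 4818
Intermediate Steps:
c = 8512 (c = 3556 + 4956 = 8512)
Q = 1/4818 (Q = 1/((98 - 3792) + 8512) = 1/(-3694 + 8512) = 1/4818 ≈ 0.00020756)
1/Q = 1/(1/4818) = 4818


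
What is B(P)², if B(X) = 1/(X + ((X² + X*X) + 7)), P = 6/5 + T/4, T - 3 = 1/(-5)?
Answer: 625/162409 ≈ 0.0038483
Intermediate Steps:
T = 14/5 (T = 3 + 1/(-5) = 3 + 1*(-⅕) = 3 - ⅕ = 14/5 ≈ 2.8000)
P = 19/10 (P = 6/5 + (14/5)/4 = 6*(⅕) + (14/5)*(¼) = 6/5 + 7/10 = 19/10 ≈ 1.9000)
B(X) = 1/(7 + X + 2*X²) (B(X) = 1/(X + ((X² + X²) + 7)) = 1/(X + (2*X² + 7)) = 1/(X + (7 + 2*X²)) = 1/(7 + X + 2*X²))
B(P)² = (1/(7 + 19/10 + 2*(19/10)²))² = (1/(7 + 19/10 + 2*(361/100)))² = (1/(7 + 19/10 + 361/50))² = (1/(403/25))² = (25/403)² = 625/162409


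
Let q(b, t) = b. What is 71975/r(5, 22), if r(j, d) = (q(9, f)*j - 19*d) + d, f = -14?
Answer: -71975/351 ≈ -205.06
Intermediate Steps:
r(j, d) = -18*d + 9*j (r(j, d) = (9*j - 19*d) + d = (-19*d + 9*j) + d = -18*d + 9*j)
71975/r(5, 22) = 71975/(-18*22 + 9*5) = 71975/(-396 + 45) = 71975/(-351) = 71975*(-1/351) = -71975/351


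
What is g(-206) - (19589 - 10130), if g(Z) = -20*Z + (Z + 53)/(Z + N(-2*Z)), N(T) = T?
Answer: -1099987/206 ≈ -5339.7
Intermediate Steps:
g(Z) = -20*Z - (53 + Z)/Z (g(Z) = -20*Z + (Z + 53)/(Z - 2*Z) = -20*Z + (53 + Z)/((-Z)) = -20*Z + (53 + Z)*(-1/Z) = -20*Z - (53 + Z)/Z)
g(-206) - (19589 - 10130) = (-1 - 53/(-206) - 20*(-206)) - (19589 - 10130) = (-1 - 53*(-1/206) + 4120) - 1*9459 = (-1 + 53/206 + 4120) - 9459 = 848567/206 - 9459 = -1099987/206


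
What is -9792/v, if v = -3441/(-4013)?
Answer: -13098432/1147 ≈ -11420.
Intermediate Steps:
v = 3441/4013 (v = -3441*(-1/4013) = 3441/4013 ≈ 0.85746)
-9792/v = -9792/3441/4013 = -9792*4013/3441 = -13098432/1147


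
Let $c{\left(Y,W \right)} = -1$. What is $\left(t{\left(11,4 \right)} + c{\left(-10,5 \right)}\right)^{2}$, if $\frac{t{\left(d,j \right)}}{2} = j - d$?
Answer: $225$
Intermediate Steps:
$t{\left(d,j \right)} = - 2 d + 2 j$ ($t{\left(d,j \right)} = 2 \left(j - d\right) = - 2 d + 2 j$)
$\left(t{\left(11,4 \right)} + c{\left(-10,5 \right)}\right)^{2} = \left(\left(\left(-2\right) 11 + 2 \cdot 4\right) - 1\right)^{2} = \left(\left(-22 + 8\right) - 1\right)^{2} = \left(-14 - 1\right)^{2} = \left(-15\right)^{2} = 225$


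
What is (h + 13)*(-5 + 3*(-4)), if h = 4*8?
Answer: -765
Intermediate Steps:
h = 32
(h + 13)*(-5 + 3*(-4)) = (32 + 13)*(-5 + 3*(-4)) = 45*(-5 - 12) = 45*(-17) = -765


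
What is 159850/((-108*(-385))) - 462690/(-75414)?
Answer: 521559635/52261902 ≈ 9.9797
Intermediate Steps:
159850/((-108*(-385))) - 462690/(-75414) = 159850/41580 - 462690*(-1/75414) = 159850*(1/41580) + 77115/12569 = 15985/4158 + 77115/12569 = 521559635/52261902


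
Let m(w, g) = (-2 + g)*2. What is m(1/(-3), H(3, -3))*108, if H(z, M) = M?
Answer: -1080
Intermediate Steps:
m(w, g) = -4 + 2*g
m(1/(-3), H(3, -3))*108 = (-4 + 2*(-3))*108 = (-4 - 6)*108 = -10*108 = -1080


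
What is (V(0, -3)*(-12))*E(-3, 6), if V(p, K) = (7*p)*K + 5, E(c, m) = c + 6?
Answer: -180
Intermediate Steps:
E(c, m) = 6 + c
V(p, K) = 5 + 7*K*p (V(p, K) = 7*K*p + 5 = 5 + 7*K*p)
(V(0, -3)*(-12))*E(-3, 6) = ((5 + 7*(-3)*0)*(-12))*(6 - 3) = ((5 + 0)*(-12))*3 = (5*(-12))*3 = -60*3 = -180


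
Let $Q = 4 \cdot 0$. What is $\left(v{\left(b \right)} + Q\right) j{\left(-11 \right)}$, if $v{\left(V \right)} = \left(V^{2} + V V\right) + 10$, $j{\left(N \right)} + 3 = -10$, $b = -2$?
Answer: $-234$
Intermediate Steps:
$Q = 0$
$j{\left(N \right)} = -13$ ($j{\left(N \right)} = -3 - 10 = -13$)
$v{\left(V \right)} = 10 + 2 V^{2}$ ($v{\left(V \right)} = \left(V^{2} + V^{2}\right) + 10 = 2 V^{2} + 10 = 10 + 2 V^{2}$)
$\left(v{\left(b \right)} + Q\right) j{\left(-11 \right)} = \left(\left(10 + 2 \left(-2\right)^{2}\right) + 0\right) \left(-13\right) = \left(\left(10 + 2 \cdot 4\right) + 0\right) \left(-13\right) = \left(\left(10 + 8\right) + 0\right) \left(-13\right) = \left(18 + 0\right) \left(-13\right) = 18 \left(-13\right) = -234$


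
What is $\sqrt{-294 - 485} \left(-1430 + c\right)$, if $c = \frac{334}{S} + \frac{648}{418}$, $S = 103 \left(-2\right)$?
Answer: $- \frac{30785141 i \sqrt{779}}{21527} \approx - 39914.0 i$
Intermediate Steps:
$S = -206$
$c = - \frac{1531}{21527}$ ($c = \frac{334}{-206} + \frac{648}{418} = 334 \left(- \frac{1}{206}\right) + 648 \cdot \frac{1}{418} = - \frac{167}{103} + \frac{324}{209} = - \frac{1531}{21527} \approx -0.07112$)
$\sqrt{-294 - 485} \left(-1430 + c\right) = \sqrt{-294 - 485} \left(-1430 - \frac{1531}{21527}\right) = \sqrt{-779} \left(- \frac{30785141}{21527}\right) = i \sqrt{779} \left(- \frac{30785141}{21527}\right) = - \frac{30785141 i \sqrt{779}}{21527}$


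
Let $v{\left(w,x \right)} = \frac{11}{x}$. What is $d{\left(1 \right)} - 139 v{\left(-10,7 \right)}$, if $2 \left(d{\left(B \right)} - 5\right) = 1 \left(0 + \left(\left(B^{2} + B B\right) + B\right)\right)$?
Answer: $- \frac{2967}{14} \approx -211.93$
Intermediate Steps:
$d{\left(B \right)} = 5 + B^{2} + \frac{B}{2}$ ($d{\left(B \right)} = 5 + \frac{1 \left(0 + \left(\left(B^{2} + B B\right) + B\right)\right)}{2} = 5 + \frac{1 \left(0 + \left(\left(B^{2} + B^{2}\right) + B\right)\right)}{2} = 5 + \frac{1 \left(0 + \left(2 B^{2} + B\right)\right)}{2} = 5 + \frac{1 \left(0 + \left(B + 2 B^{2}\right)\right)}{2} = 5 + \frac{1 \left(B + 2 B^{2}\right)}{2} = 5 + \frac{B + 2 B^{2}}{2} = 5 + \left(B^{2} + \frac{B}{2}\right) = 5 + B^{2} + \frac{B}{2}$)
$d{\left(1 \right)} - 139 v{\left(-10,7 \right)} = \left(5 + 1^{2} + \frac{1}{2} \cdot 1\right) - 139 \cdot \frac{11}{7} = \left(5 + 1 + \frac{1}{2}\right) - 139 \cdot 11 \cdot \frac{1}{7} = \frac{13}{2} - \frac{1529}{7} = - \frac{2967}{14}$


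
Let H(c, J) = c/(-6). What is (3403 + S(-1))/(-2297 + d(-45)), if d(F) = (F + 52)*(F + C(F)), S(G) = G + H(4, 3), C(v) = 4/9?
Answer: -7653/5870 ≈ -1.3037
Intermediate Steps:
H(c, J) = -c/6 (H(c, J) = c*(-1/6) = -c/6)
C(v) = 4/9 (C(v) = 4*(1/9) = 4/9)
S(G) = -2/3 + G (S(G) = G - 1/6*4 = G - 2/3 = -2/3 + G)
d(F) = (52 + F)*(4/9 + F) (d(F) = (F + 52)*(F + 4/9) = (52 + F)*(4/9 + F))
(3403 + S(-1))/(-2297 + d(-45)) = (3403 + (-2/3 - 1))/(-2297 + (208/9 + (-45)**2 + (472/9)*(-45))) = (3403 - 5/3)/(-2297 + (208/9 + 2025 - 2360)) = 10204/(3*(-2297 - 2807/9)) = 10204/(3*(-23480/9)) = (10204/3)*(-9/23480) = -7653/5870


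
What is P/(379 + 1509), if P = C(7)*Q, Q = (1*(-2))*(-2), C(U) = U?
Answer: 7/472 ≈ 0.014831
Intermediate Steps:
Q = 4 (Q = -2*(-2) = 4)
P = 28 (P = 7*4 = 28)
P/(379 + 1509) = 28/(379 + 1509) = 28/1888 = (1/1888)*28 = 7/472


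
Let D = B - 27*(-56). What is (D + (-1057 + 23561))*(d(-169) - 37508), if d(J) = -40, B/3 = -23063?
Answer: 1696155804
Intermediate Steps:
B = -69189 (B = 3*(-23063) = -69189)
D = -67677 (D = -69189 - 27*(-56) = -69189 - 1*(-1512) = -69189 + 1512 = -67677)
(D + (-1057 + 23561))*(d(-169) - 37508) = (-67677 + (-1057 + 23561))*(-40 - 37508) = (-67677 + 22504)*(-37548) = -45173*(-37548) = 1696155804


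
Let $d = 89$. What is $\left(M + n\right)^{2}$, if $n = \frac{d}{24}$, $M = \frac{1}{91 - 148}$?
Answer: $\frac{314721}{23104} \approx 13.622$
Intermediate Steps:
$M = - \frac{1}{57}$ ($M = \frac{1}{-57} = - \frac{1}{57} \approx -0.017544$)
$n = \frac{89}{24} \approx 3.7083$
$\left(M + n\right)^{2} = \left(- \frac{1}{57} + \frac{89}{24}\right)^{2} = \left(\frac{561}{152}\right)^{2} = \frac{314721}{23104}$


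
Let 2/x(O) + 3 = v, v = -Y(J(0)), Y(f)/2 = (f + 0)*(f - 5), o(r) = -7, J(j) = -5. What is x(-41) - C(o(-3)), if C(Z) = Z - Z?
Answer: -2/103 ≈ -0.019417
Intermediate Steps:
C(Z) = 0
Y(f) = 2*f*(-5 + f) (Y(f) = 2*((f + 0)*(f - 5)) = 2*(f*(-5 + f)) = 2*f*(-5 + f))
v = -100 (v = -2*(-5)*(-5 - 5) = -2*(-5)*(-10) = -1*100 = -100)
x(O) = -2/103 (x(O) = 2/(-3 - 100) = 2/(-103) = 2*(-1/103) = -2/103)
x(-41) - C(o(-3)) = -2/103 - 1*0 = -2/103 + 0 = -2/103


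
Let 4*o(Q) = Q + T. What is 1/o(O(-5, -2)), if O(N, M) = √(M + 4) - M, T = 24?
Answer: 52/337 - 2*√2/337 ≈ 0.14591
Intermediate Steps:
O(N, M) = √(4 + M) - M
o(Q) = 6 + Q/4 (o(Q) = (Q + 24)/4 = (24 + Q)/4 = 6 + Q/4)
1/o(O(-5, -2)) = 1/(6 + (√(4 - 2) - 1*(-2))/4) = 1/(6 + (√2 + 2)/4) = 1/(6 + (2 + √2)/4) = 1/(6 + (½ + √2/4)) = 1/(13/2 + √2/4)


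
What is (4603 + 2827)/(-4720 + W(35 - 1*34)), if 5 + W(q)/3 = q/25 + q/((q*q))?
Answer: -185750/118297 ≈ -1.5702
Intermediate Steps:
W(q) = -15 + 3/q + 3*q/25 (W(q) = -15 + 3*(q/25 + q/((q*q))) = -15 + 3*(q*(1/25) + q/(q²)) = -15 + 3*(q/25 + q/q²) = -15 + 3*(q/25 + 1/q) = -15 + 3*(1/q + q/25) = -15 + (3/q + 3*q/25) = -15 + 3/q + 3*q/25)
(4603 + 2827)/(-4720 + W(35 - 1*34)) = (4603 + 2827)/(-4720 + (-15 + 3/(35 - 1*34) + 3*(35 - 1*34)/25)) = 7430/(-4720 + (-15 + 3/(35 - 34) + 3*(35 - 34)/25)) = 7430/(-4720 + (-15 + 3/1 + (3/25)*1)) = 7430/(-4720 + (-15 + 3*1 + 3/25)) = 7430/(-4720 + (-15 + 3 + 3/25)) = 7430/(-4720 - 297/25) = 7430/(-118297/25) = 7430*(-25/118297) = -185750/118297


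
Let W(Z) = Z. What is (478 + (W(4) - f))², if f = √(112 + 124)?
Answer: 232560 - 1928*√59 ≈ 2.1775e+5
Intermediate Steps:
f = 2*√59 (f = √236 = 2*√59 ≈ 15.362)
(478 + (W(4) - f))² = (478 + (4 - 2*√59))² = (482 - 2*√59)²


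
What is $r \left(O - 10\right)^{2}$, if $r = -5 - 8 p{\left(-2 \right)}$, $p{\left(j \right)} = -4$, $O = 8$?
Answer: $108$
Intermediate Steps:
$r = 27$ ($r = -5 - -32 = -5 + 32 = 27$)
$r \left(O - 10\right)^{2} = 27 \left(8 - 10\right)^{2} = 27 \left(-2\right)^{2} = 27 \cdot 4 = 108$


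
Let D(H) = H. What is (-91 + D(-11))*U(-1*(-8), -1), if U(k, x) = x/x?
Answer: -102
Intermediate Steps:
U(k, x) = 1
(-91 + D(-11))*U(-1*(-8), -1) = (-91 - 11)*1 = -102*1 = -102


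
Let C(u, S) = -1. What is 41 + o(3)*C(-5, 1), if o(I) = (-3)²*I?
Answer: 14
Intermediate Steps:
o(I) = 9*I
41 + o(3)*C(-5, 1) = 41 + (9*3)*(-1) = 41 + 27*(-1) = 41 - 27 = 14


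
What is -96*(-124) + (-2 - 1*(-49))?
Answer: 11951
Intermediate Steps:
-96*(-124) + (-2 - 1*(-49)) = 11904 + (-2 + 49) = 11904 + 47 = 11951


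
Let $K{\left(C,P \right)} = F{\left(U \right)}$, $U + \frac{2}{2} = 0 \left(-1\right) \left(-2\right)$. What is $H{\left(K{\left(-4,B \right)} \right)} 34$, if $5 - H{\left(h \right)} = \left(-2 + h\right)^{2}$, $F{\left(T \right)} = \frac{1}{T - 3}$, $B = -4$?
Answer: $- \frac{17}{8} \approx -2.125$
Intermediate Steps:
$U = -1$ ($U = -1 + 0 \left(-1\right) \left(-2\right) = -1 + 0 \left(-2\right) = -1 + 0 = -1$)
$F{\left(T \right)} = \frac{1}{-3 + T}$
$K{\left(C,P \right)} = - \frac{1}{4}$ ($K{\left(C,P \right)} = \frac{1}{-3 - 1} = \frac{1}{-4} = - \frac{1}{4}$)
$H{\left(h \right)} = 5 - \left(-2 + h\right)^{2}$
$H{\left(K{\left(-4,B \right)} \right)} 34 = \left(5 - \left(-2 - \frac{1}{4}\right)^{2}\right) 34 = \left(5 - \left(- \frac{9}{4}\right)^{2}\right) 34 = \left(5 - \frac{81}{16}\right) 34 = \left(- \frac{1}{16}\right) 34 = - \frac{17}{8}$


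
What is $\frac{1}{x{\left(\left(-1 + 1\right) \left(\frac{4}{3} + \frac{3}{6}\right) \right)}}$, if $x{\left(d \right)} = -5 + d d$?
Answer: $- \frac{1}{5} \approx -0.2$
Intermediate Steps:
$x{\left(d \right)} = -5 + d^{2}$
$\frac{1}{x{\left(\left(-1 + 1\right) \left(\frac{4}{3} + \frac{3}{6}\right) \right)}} = \frac{1}{-5 + \left(\left(-1 + 1\right) \left(\frac{4}{3} + \frac{3}{6}\right)\right)^{2}} = \frac{1}{-5 + \left(0 \left(4 \cdot \frac{1}{3} + 3 \cdot \frac{1}{6}\right)\right)^{2}} = \frac{1}{-5 + \left(0 \left(\frac{4}{3} + \frac{1}{2}\right)\right)^{2}} = \frac{1}{-5 + \left(0 \cdot \frac{11}{6}\right)^{2}} = \frac{1}{-5 + 0^{2}} = \frac{1}{-5 + 0} = \frac{1}{-5} = - \frac{1}{5}$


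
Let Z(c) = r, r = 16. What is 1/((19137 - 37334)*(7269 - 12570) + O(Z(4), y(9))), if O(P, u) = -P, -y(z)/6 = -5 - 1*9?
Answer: 1/96462281 ≈ 1.0367e-8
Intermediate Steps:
y(z) = 84 (y(z) = -6*(-5 - 1*9) = -6*(-5 - 9) = -6*(-14) = 84)
Z(c) = 16
1/((19137 - 37334)*(7269 - 12570) + O(Z(4), y(9))) = 1/((19137 - 37334)*(7269 - 12570) - 1*16) = 1/(-18197*(-5301) - 16) = 1/(96462297 - 16) = 1/96462281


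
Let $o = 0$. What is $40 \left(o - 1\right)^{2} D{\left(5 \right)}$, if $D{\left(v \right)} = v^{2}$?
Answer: $1000$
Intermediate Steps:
$40 \left(o - 1\right)^{2} D{\left(5 \right)} = 40 \left(0 - 1\right)^{2} \cdot 5^{2} = 40 \left(-1\right)^{2} \cdot 25 = 40 \cdot 1 \cdot 25 = 40 \cdot 25 = 1000$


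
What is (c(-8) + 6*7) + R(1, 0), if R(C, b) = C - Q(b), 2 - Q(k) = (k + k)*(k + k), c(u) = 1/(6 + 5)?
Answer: 452/11 ≈ 41.091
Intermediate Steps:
c(u) = 1/11
Q(k) = 2 - 4*k² (Q(k) = 2 - (k + k)*(k + k) = 2 - 2*k*2*k = 2 - 4*k²)
R(C, b) = -2 + C + 4*b² (R(C, b) = C - (2 - 4*b²) = C + (-2 + 4*b²) = -2 + C + 4*b²)
(c(-8) + 6*7) + R(1, 0) = (1/11 + 6*7) + (-2 + 1 + 4*0²) = (1/11 + 42) + (-2 + 1 + 4*0) = 463/11 + (-2 + 1 + 0) = 463/11 - 1 = 452/11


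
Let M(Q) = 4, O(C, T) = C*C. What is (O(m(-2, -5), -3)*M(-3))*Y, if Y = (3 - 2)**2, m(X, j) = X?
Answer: 16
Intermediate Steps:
O(C, T) = C**2
Y = 1 (Y = 1**2 = 1)
(O(m(-2, -5), -3)*M(-3))*Y = ((-2)**2*4)*1 = (4*4)*1 = 16*1 = 16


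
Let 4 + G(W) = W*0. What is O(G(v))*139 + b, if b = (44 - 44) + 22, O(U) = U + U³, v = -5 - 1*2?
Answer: -9430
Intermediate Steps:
v = -7 (v = -5 - 2 = -7)
G(W) = -4 (G(W) = -4 + W*0 = -4 + 0 = -4)
b = 22 (b = 0 + 22 = 22)
O(G(v))*139 + b = (-4 + (-4)³)*139 + 22 = (-4 - 64)*139 + 22 = -68*139 + 22 = -9452 + 22 = -9430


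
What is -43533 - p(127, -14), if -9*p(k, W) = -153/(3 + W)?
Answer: -478846/11 ≈ -43531.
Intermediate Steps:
p(k, W) = 17/(3 + W) (p(k, W) = -(-17)/(3 + W) = 17/(3 + W))
-43533 - p(127, -14) = -43533 - 17/(3 - 14) = -43533 - 17/(-11) = -43533 - 17*(-1)/11 = -43533 - 1*(-17/11) = -43533 + 17/11 = -478846/11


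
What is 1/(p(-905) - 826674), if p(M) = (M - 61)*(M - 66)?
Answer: 1/111312 ≈ 8.9838e-6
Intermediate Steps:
p(M) = (-66 + M)*(-61 + M) (p(M) = (-61 + M)*(-66 + M) = (-66 + M)*(-61 + M))
1/(p(-905) - 826674) = 1/((4026 + (-905)² - 127*(-905)) - 826674) = 1/((4026 + 819025 + 114935) - 826674) = 1/(937986 - 826674) = 1/111312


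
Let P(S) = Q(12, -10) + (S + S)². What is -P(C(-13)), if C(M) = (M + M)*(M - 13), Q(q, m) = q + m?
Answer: -1827906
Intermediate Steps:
Q(q, m) = m + q
C(M) = 2*M*(-13 + M) (C(M) = (2*M)*(-13 + M) = 2*M*(-13 + M))
P(S) = 2 + 4*S² (P(S) = (-10 + 12) + (S + S)² = 2 + (2*S)² = 2 + 4*S²)
-P(C(-13)) = -(2 + 4*(2*(-13)*(-13 - 13))²) = -(2 + 4*(2*(-13)*(-26))²) = -(2 + 4*676²) = -(2 + 4*456976) = -(2 + 1827904) = -1*1827906 = -1827906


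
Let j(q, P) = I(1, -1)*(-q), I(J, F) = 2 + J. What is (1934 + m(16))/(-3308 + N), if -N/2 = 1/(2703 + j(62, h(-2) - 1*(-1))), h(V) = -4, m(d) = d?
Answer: -2454075/4163119 ≈ -0.58948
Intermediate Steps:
j(q, P) = -3*q (j(q, P) = (2 + 1)*(-q) = 3*(-q) = -3*q)
N = -2/2517 (N = -2/(2703 - 3*62) = -2/(2703 - 186) = -2/2517 ≈ -0.00079460)
(1934 + m(16))/(-3308 + N) = (1934 + 16)/(-3308 - 2/2517) = 1950/(-8326238/2517) = 1950*(-2517/8326238) = -2454075/4163119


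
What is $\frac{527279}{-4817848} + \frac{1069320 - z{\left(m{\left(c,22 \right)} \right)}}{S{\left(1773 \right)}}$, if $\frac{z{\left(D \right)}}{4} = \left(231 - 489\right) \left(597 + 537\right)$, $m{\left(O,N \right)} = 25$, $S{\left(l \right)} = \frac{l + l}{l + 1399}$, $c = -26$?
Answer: $\frac{5704361089979519}{2847348168} \approx 2.0034 \cdot 10^{6}$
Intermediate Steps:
$S{\left(l \right)} = \frac{2 l}{1399 + l}$
$z{\left(D \right)} = -1170288$ ($z{\left(D \right)} = 4 \left(231 - 489\right) \left(597 + 537\right) = 4 \left(\left(-258\right) 1134\right) = 4 \left(-292572\right) = -1170288$)
$\frac{527279}{-4817848} + \frac{1069320 - z{\left(m{\left(c,22 \right)} \right)}}{S{\left(1773 \right)}} = \frac{527279}{-4817848} + \frac{1069320 - -1170288}{2 \cdot 1773 \frac{1}{1399 + 1773}} = 527279 \left(- \frac{1}{4817848}\right) + \frac{1069320 + 1170288}{2 \cdot 1773 \cdot \frac{1}{3172}} = - \frac{527279}{4817848} + \frac{2239608}{2 \cdot 1773 \cdot \frac{1}{3172}} = - \frac{527279}{4817848} + \frac{2239608}{\frac{1773}{1586}} = - \frac{527279}{4817848} + 2239608 \cdot \frac{1586}{1773} = - \frac{527279}{4817848} + \frac{1184006096}{591} = \frac{5704361089979519}{2847348168}$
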